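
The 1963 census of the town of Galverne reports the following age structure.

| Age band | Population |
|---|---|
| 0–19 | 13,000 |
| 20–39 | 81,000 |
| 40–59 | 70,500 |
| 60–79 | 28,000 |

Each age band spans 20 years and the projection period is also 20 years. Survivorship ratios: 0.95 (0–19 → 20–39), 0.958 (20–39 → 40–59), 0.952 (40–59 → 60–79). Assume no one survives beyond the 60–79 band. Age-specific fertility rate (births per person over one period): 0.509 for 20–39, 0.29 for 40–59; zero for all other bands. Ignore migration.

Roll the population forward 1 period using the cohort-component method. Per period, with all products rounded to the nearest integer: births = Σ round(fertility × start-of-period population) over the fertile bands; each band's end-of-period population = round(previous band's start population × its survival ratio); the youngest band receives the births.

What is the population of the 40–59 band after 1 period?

77598

After projecting period 1:
Births: 81000 × 0.509 = 41229  |  70500 × 0.29 = 20445 ⇒ total 61674
20–39: 13000 × 0.95 = 12350
40–59: 81000 × 0.958 = 77598
60–79: 70500 × 0.952 = 67116
→ [61674, 12350, 77598, 67116]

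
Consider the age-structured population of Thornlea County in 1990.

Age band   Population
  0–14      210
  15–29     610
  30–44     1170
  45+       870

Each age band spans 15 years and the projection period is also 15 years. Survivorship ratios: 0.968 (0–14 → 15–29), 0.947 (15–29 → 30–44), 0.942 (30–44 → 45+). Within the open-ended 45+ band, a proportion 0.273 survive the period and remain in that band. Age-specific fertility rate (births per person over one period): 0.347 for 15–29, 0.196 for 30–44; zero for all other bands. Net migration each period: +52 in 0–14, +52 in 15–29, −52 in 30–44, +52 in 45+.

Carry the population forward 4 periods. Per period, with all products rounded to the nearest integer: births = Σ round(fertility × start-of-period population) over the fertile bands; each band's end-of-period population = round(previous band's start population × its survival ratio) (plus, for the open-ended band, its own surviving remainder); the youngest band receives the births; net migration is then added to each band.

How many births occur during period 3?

221

(Bands numbered youngest = 1 to oldest = 4.)
Period 1.
Births: 610 * 0.347 = 212  |  1170 * 0.196 = 229 — total 441
Band 2: 210 * 0.968 = 203
Band 3: 610 * 0.947 = 578
Band 4: 1170 * 0.942 + 870 * 0.273 = 1102 + 238 = 1340
Net migration: Band 1 + 52 → 493; Band 2 + 52 → 255; Band 3 − 52 → 526; Band 4 + 52 → 1392
End of period: [493, 255, 526, 1392]
Period 2.
Births: 255 * 0.347 = 88  |  526 * 0.196 = 103 — total 191
Band 2: 493 * 0.968 = 477
Band 3: 255 * 0.947 = 241
Band 4: 526 * 0.942 + 1392 * 0.273 = 495 + 380 = 875
Net migration: Band 1 + 52 → 243; Band 2 + 52 → 529; Band 3 − 52 → 189; Band 4 + 52 → 927
End of period: [243, 529, 189, 927]
Period 3.
Births: 529 * 0.347 = 184  |  189 * 0.196 = 37 — total 221
Band 2: 243 * 0.968 = 235
Band 3: 529 * 0.947 = 501
Band 4: 189 * 0.942 + 927 * 0.273 = 178 + 253 = 431
Net migration: Band 1 + 52 → 273; Band 2 + 52 → 287; Band 3 − 52 → 449; Band 4 + 52 → 483
End of period: [273, 287, 449, 483]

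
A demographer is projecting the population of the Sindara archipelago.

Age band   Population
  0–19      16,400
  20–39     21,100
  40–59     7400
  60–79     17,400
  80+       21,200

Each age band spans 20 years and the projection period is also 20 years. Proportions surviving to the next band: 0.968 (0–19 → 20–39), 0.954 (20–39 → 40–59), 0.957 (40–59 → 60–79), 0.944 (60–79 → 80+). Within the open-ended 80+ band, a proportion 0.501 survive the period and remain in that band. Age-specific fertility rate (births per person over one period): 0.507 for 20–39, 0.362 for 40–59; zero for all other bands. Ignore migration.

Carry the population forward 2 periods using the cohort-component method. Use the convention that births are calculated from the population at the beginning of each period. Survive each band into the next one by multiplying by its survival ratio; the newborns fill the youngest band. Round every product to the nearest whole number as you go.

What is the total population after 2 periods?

Let group 1 be 0–19 through group 5 = 80+.
Period 1.
Births: 21100 × 0.507 = 10698 ; 7400 × 0.362 = 2679 — total 13377
Group 2: 16400 × 0.968 = 15875
Group 3: 21100 × 0.954 = 20129
Group 4: 7400 × 0.957 = 7082
Group 5: 17400 × 0.944 + 21200 × 0.501 = 16426 + 10621 = 27047
Population now: 0–19=13377, 20–39=15875, 40–59=20129, 60–79=7082, 80+=27047
Period 2.
Births: 15875 × 0.507 = 8049 ; 20129 × 0.362 = 7287 — total 15336
Group 2: 13377 × 0.968 = 12949
Group 3: 15875 × 0.954 = 15145
Group 4: 20129 × 0.957 = 19263
Group 5: 7082 × 0.944 + 27047 × 0.501 = 6685 + 13551 = 20236
Population now: 0–19=15336, 20–39=12949, 40–59=15145, 60–79=19263, 80+=20236
Total after period 2: 15336 + 12949 + 15145 + 19263 + 20236 = 82929

82929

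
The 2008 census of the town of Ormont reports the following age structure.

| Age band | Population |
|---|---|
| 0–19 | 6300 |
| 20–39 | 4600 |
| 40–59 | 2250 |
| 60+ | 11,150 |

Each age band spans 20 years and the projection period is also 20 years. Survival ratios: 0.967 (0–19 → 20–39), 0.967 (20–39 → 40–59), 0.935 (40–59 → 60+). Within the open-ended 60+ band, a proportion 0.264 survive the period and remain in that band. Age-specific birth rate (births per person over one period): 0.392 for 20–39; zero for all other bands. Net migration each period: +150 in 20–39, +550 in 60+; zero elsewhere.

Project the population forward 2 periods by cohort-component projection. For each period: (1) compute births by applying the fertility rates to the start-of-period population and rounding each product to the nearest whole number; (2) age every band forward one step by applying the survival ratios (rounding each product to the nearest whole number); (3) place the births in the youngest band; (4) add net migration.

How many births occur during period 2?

2447

Let group 1 be 0–19 through group 4 = 60+.
Period 1:
Births: 4600 * 0.392 = 1803
Group 2: 6300 * 0.967 = 6092
Group 3: 4600 * 0.967 = 4448
Group 4: 2250 * 0.935 + 11150 * 0.264 = 2104 + 2944 = 5048
Net migration: Group 2 + 150 → 6242; Group 4 + 550 → 5598
Giving 1803 / 6242 / 4448 / 5598.
Period 2:
Births: 6242 * 0.392 = 2447
Group 2: 1803 * 0.967 = 1744
Group 3: 6242 * 0.967 = 6036
Group 4: 4448 * 0.935 + 5598 * 0.264 = 4159 + 1478 = 5637
Net migration: Group 2 + 150 → 1894; Group 4 + 550 → 6187
Giving 2447 / 1894 / 6036 / 6187.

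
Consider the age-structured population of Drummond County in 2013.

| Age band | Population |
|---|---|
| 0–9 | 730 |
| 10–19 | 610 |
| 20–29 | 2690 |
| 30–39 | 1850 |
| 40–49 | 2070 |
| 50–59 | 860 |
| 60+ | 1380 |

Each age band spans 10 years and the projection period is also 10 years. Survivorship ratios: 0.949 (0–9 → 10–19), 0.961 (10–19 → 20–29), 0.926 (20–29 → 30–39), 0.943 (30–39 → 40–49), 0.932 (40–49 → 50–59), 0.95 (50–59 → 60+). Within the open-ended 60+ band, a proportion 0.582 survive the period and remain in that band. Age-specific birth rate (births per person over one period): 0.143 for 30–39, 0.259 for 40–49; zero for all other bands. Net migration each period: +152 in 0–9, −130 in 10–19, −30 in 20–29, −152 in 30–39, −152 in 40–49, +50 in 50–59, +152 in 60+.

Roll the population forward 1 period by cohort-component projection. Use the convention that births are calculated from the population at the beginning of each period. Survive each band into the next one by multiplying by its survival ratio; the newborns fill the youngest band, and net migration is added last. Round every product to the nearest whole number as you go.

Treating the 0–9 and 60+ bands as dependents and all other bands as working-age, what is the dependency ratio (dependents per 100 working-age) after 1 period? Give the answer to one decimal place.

38.8

— Period 1 —
Births: 1850 * 0.143 = 265, 2070 * 0.259 = 536 → 801
10–19: 730 * 0.949 = 693
20–29: 610 * 0.961 = 586
30–39: 2690 * 0.926 = 2491
40–49: 1850 * 0.943 = 1745
50–59: 2070 * 0.932 = 1929
60+: 860 * 0.95 + 1380 * 0.582 = 817 + 803 = 1620
Net migration: 0–9 + 152 → 953; 10–19 − 130 → 563; 20–29 − 30 → 556; 30–39 − 152 → 2339; 40–49 − 152 → 1593; 50–59 + 50 → 1979; 60+ + 152 → 1772
→ [953, 563, 556, 2339, 1593, 1979, 1772]
Dependents (band 0–9 + band 60+) = 953 + 1772 = 2725; working-age = 7030; ratio = 2725/7030 × 100 = 38.8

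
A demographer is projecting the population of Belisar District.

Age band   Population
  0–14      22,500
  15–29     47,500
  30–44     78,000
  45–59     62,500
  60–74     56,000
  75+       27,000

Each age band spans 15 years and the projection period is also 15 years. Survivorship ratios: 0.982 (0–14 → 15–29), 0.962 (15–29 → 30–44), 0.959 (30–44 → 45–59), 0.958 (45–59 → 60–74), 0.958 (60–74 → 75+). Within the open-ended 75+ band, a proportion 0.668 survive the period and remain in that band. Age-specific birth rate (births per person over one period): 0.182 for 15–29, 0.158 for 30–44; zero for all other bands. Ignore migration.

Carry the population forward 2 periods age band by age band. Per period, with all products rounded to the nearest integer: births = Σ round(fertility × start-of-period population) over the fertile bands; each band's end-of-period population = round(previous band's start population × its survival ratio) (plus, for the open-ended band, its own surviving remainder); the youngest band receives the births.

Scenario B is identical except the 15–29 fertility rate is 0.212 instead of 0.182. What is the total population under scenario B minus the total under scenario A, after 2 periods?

Let band 1 be 0–14 through band 6 = 75+.
— Period 1 —
Births: 47500 * 0.182 = 8645, 78000 * 0.158 = 12324 → 20969
Band 2: 22500 * 0.982 = 22095
Band 3: 47500 * 0.962 = 45695
Band 4: 78000 * 0.959 = 74802
Band 5: 62500 * 0.958 = 59875
Band 6: 56000 * 0.958 + 27000 * 0.668 = 53648 + 18036 = 71684
End of period: [20969, 22095, 45695, 74802, 59875, 71684]
— Period 2 —
Births: 22095 * 0.182 = 4021, 45695 * 0.158 = 7220 → 11241
Band 2: 20969 * 0.982 = 20592
Band 3: 22095 * 0.962 = 21255
Band 4: 45695 * 0.959 = 43822
Band 5: 74802 * 0.958 = 71660
Band 6: 59875 * 0.958 + 71684 * 0.668 = 57360 + 47885 = 105245
End of period: [11241, 20592, 21255, 43822, 71660, 105245]
Scenario A total after 2 periods: 273815
Scenario B projection —
— Period 1 —
Births: 47500 * 0.212 = 10070, 78000 * 0.158 = 12324 → 22394
Band 2: 22500 * 0.982 = 22095
Band 3: 47500 * 0.962 = 45695
Band 4: 78000 * 0.959 = 74802
Band 5: 62500 * 0.958 = 59875
Band 6: 56000 * 0.958 + 27000 * 0.668 = 53648 + 18036 = 71684
End of period: [22394, 22095, 45695, 74802, 59875, 71684]
— Period 2 —
Births: 22095 * 0.212 = 4684, 45695 * 0.158 = 7220 → 11904
Band 2: 22394 * 0.982 = 21991
Band 3: 22095 * 0.962 = 21255
Band 4: 45695 * 0.959 = 43822
Band 5: 74802 * 0.958 = 71660
Band 6: 59875 * 0.958 + 71684 * 0.668 = 57360 + 47885 = 105245
End of period: [11904, 21991, 21255, 43822, 71660, 105245]
Scenario B total after 2 periods: 275877
Difference B − A = 275877 − 273815 = 2062

2062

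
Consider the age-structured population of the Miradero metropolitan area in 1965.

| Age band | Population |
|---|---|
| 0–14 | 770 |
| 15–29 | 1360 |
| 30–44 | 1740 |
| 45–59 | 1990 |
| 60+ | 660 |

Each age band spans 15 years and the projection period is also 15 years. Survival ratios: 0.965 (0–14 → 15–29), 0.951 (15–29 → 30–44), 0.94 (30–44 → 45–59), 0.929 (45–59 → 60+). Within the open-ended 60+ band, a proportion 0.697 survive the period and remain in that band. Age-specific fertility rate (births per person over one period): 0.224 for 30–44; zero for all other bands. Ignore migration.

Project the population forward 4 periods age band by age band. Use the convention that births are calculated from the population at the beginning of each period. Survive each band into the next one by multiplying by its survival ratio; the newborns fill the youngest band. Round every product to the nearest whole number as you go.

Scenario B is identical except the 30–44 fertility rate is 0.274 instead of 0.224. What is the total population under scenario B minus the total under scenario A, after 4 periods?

208

After projecting period 1:
Births: 1740 * 0.224 = 390
15–29: 770 * 0.965 = 743
30–44: 1360 * 0.951 = 1293
45–59: 1740 * 0.94 = 1636
60+: 1990 * 0.929 + 660 * 0.697 = 1849 + 460 = 2309
→ [390, 743, 1293, 1636, 2309]
After projecting period 2:
Births: 1293 * 0.224 = 290
15–29: 390 * 0.965 = 376
30–44: 743 * 0.951 = 707
45–59: 1293 * 0.94 = 1215
60+: 1636 * 0.929 + 2309 * 0.697 = 1520 + 1609 = 3129
→ [290, 376, 707, 1215, 3129]
After projecting period 3:
Births: 707 * 0.224 = 158
15–29: 290 * 0.965 = 280
30–44: 376 * 0.951 = 358
45–59: 707 * 0.94 = 665
60+: 1215 * 0.929 + 3129 * 0.697 = 1129 + 2181 = 3310
→ [158, 280, 358, 665, 3310]
After projecting period 4:
Births: 358 * 0.224 = 80
15–29: 158 * 0.965 = 152
30–44: 280 * 0.951 = 266
45–59: 358 * 0.94 = 337
60+: 665 * 0.929 + 3310 * 0.697 = 618 + 2307 = 2925
→ [80, 152, 266, 337, 2925]
Scenario A total after 4 periods: 3760
Scenario B projection —
After projecting period 1:
Births: 1740 * 0.274 = 477
15–29: 770 * 0.965 = 743
30–44: 1360 * 0.951 = 1293
45–59: 1740 * 0.94 = 1636
60+: 1990 * 0.929 + 660 * 0.697 = 1849 + 460 = 2309
→ [477, 743, 1293, 1636, 2309]
After projecting period 2:
Births: 1293 * 0.274 = 354
15–29: 477 * 0.965 = 460
30–44: 743 * 0.951 = 707
45–59: 1293 * 0.94 = 1215
60+: 1636 * 0.929 + 2309 * 0.697 = 1520 + 1609 = 3129
→ [354, 460, 707, 1215, 3129]
After projecting period 3:
Births: 707 * 0.274 = 194
15–29: 354 * 0.965 = 342
30–44: 460 * 0.951 = 437
45–59: 707 * 0.94 = 665
60+: 1215 * 0.929 + 3129 * 0.697 = 1129 + 2181 = 3310
→ [194, 342, 437, 665, 3310]
After projecting period 4:
Births: 437 * 0.274 = 120
15–29: 194 * 0.965 = 187
30–44: 342 * 0.951 = 325
45–59: 437 * 0.94 = 411
60+: 665 * 0.929 + 3310 * 0.697 = 618 + 2307 = 2925
→ [120, 187, 325, 411, 2925]
Scenario B total after 4 periods: 3968
Difference B − A = 3968 − 3760 = 208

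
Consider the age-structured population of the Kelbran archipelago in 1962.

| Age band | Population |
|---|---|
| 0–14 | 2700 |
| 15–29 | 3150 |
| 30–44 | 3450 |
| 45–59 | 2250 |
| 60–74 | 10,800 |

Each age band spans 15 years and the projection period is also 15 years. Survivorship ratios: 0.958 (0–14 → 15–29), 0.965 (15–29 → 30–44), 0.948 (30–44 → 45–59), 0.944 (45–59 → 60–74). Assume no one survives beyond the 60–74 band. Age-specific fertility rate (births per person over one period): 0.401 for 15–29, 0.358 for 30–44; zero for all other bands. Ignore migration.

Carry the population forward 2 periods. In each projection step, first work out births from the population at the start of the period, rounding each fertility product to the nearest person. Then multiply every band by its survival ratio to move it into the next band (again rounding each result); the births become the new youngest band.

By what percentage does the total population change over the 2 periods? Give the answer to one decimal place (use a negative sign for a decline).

— Period 1 —
Births: 3150 × 0.401 = 1263  |  3450 × 0.358 = 1235 → total 2498
15–29: 2700 × 0.958 = 2587
30–44: 3150 × 0.965 = 3040
45–59: 3450 × 0.948 = 3271
60–74: 2250 × 0.944 = 2124
Population now: 0–14=2498, 15–29=2587, 30–44=3040, 45–59=3271, 60–74=2124
— Period 2 —
Births: 2587 × 0.401 = 1037  |  3040 × 0.358 = 1088 → total 2125
15–29: 2498 × 0.958 = 2393
30–44: 2587 × 0.965 = 2496
45–59: 3040 × 0.948 = 2882
60–74: 3271 × 0.944 = 3088
Population now: 0–14=2125, 15–29=2393, 30–44=2496, 45–59=2882, 60–74=3088
Total: 22350 → 12984; change = -9366; percentage change = -41.9%

-41.9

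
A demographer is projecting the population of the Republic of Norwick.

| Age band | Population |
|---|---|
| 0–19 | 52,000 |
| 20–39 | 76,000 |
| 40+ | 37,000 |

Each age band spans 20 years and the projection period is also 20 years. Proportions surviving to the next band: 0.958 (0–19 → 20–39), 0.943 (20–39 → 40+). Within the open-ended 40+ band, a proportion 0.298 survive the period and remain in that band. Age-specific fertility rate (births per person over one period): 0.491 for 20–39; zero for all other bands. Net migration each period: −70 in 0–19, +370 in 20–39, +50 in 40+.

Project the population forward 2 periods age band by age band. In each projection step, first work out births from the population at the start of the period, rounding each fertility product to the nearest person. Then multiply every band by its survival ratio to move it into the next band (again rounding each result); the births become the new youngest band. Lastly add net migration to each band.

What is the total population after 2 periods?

132656

Period 1:
Births: 76000 * 0.491 = 37316
20–39: 52000 * 0.958 = 49816
40+: 76000 * 0.943 + 37000 * 0.298 = 71668 + 11026 = 82694
Net migration: 0–19 − 70 → 37246; 20–39 + 370 → 50186; 40+ + 50 → 82744
→ [37246, 50186, 82744]
Period 2:
Births: 50186 * 0.491 = 24641
20–39: 37246 * 0.958 = 35682
40+: 50186 * 0.943 + 82744 * 0.298 = 47325 + 24658 = 71983
Net migration: 0–19 − 70 → 24571; 20–39 + 370 → 36052; 40+ + 50 → 72033
→ [24571, 36052, 72033]
Total after period 2: 24571 + 36052 + 72033 = 132656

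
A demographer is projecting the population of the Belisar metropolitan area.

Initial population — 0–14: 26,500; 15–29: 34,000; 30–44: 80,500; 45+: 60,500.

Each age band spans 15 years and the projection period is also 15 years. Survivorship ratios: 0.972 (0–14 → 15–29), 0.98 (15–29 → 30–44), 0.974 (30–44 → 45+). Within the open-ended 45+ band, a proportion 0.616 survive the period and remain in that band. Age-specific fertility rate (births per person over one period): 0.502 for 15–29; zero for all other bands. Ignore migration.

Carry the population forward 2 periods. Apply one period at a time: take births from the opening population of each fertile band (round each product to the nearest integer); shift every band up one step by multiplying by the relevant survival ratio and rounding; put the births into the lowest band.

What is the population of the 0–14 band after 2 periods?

12931

[period 1]
Births: 34000 × 0.502 = 17068
15–29: 26500 × 0.972 = 25758
30–44: 34000 × 0.98 = 33320
45+: 80500 × 0.974 + 60500 × 0.616 = 78407 + 37268 = 115675
→ [17068, 25758, 33320, 115675]
[period 2]
Births: 25758 × 0.502 = 12931
15–29: 17068 × 0.972 = 16590
30–44: 25758 × 0.98 = 25243
45+: 33320 × 0.974 + 115675 × 0.616 = 32454 + 71256 = 103710
→ [12931, 16590, 25243, 103710]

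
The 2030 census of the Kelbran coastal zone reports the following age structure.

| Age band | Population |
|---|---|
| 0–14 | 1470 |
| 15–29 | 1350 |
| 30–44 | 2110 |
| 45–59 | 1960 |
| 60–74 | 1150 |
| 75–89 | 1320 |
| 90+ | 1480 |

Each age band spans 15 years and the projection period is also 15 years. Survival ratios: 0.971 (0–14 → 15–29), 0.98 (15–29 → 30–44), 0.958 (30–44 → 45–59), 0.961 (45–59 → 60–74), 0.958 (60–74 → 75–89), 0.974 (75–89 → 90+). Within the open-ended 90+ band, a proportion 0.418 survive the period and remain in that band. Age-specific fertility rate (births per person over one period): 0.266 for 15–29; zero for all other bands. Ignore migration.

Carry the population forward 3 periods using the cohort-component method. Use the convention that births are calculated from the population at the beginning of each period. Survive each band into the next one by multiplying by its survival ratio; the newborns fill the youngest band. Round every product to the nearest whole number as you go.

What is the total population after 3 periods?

7760

[period 1]
Births: 1350 * 0.266 = 359
15–29: 1470 * 0.971 = 1427
30–44: 1350 * 0.98 = 1323
45–59: 2110 * 0.958 = 2021
60–74: 1960 * 0.961 = 1884
75–89: 1150 * 0.958 = 1102
90+: 1320 * 0.974 + 1480 * 0.418 = 1286 + 619 = 1905
End of period: [359, 1427, 1323, 2021, 1884, 1102, 1905]
[period 2]
Births: 1427 * 0.266 = 380
15–29: 359 * 0.971 = 349
30–44: 1427 * 0.98 = 1398
45–59: 1323 * 0.958 = 1267
60–74: 2021 * 0.961 = 1942
75–89: 1884 * 0.958 = 1805
90+: 1102 * 0.974 + 1905 * 0.418 = 1073 + 796 = 1869
End of period: [380, 349, 1398, 1267, 1942, 1805, 1869]
[period 3]
Births: 349 * 0.266 = 93
15–29: 380 * 0.971 = 369
30–44: 349 * 0.98 = 342
45–59: 1398 * 0.958 = 1339
60–74: 1267 * 0.961 = 1218
75–89: 1942 * 0.958 = 1860
90+: 1805 * 0.974 + 1869 * 0.418 = 1758 + 781 = 2539
End of period: [93, 369, 342, 1339, 1218, 1860, 2539]
Total after period 3: 93 + 369 + 342 + 1339 + 1218 + 1860 + 2539 = 7760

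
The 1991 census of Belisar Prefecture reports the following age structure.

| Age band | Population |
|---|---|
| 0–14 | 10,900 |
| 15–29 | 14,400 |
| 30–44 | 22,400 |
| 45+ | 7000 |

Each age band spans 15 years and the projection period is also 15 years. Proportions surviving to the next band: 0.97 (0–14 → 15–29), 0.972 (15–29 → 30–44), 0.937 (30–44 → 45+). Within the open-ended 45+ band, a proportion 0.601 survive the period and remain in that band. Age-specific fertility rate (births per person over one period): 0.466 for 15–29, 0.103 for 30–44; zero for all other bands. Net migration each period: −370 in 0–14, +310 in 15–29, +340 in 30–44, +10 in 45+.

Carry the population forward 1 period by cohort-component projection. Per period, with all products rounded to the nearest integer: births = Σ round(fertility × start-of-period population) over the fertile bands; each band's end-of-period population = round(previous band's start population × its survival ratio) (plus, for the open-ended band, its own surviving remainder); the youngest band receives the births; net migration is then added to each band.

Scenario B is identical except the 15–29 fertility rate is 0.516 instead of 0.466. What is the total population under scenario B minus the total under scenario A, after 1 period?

720

— Period 1 —
Births: 14400 × 0.466 = 6710 ; 22400 × 0.103 = 2307 → total 9017
15–29: 10900 × 0.97 = 10573
30–44: 14400 × 0.972 = 13997
45+: 22400 × 0.937 + 7000 × 0.601 = 20989 + 4207 = 25196
Net migration: 0–14 − 370 → 8647; 15–29 + 310 → 10883; 30–44 + 340 → 14337; 45+ + 10 → 25206
Population now: 0–14=8647, 15–29=10883, 30–44=14337, 45+=25206
Scenario A total after 1 period: 59073
Scenario B projection —
— Period 1 —
Births: 14400 × 0.516 = 7430 ; 22400 × 0.103 = 2307 → total 9737
15–29: 10900 × 0.97 = 10573
30–44: 14400 × 0.972 = 13997
45+: 22400 × 0.937 + 7000 × 0.601 = 20989 + 4207 = 25196
Net migration: 0–14 − 370 → 9367; 15–29 + 310 → 10883; 30–44 + 340 → 14337; 45+ + 10 → 25206
Population now: 0–14=9367, 15–29=10883, 30–44=14337, 45+=25206
Scenario B total after 1 period: 59793
Difference B − A = 59793 − 59073 = 720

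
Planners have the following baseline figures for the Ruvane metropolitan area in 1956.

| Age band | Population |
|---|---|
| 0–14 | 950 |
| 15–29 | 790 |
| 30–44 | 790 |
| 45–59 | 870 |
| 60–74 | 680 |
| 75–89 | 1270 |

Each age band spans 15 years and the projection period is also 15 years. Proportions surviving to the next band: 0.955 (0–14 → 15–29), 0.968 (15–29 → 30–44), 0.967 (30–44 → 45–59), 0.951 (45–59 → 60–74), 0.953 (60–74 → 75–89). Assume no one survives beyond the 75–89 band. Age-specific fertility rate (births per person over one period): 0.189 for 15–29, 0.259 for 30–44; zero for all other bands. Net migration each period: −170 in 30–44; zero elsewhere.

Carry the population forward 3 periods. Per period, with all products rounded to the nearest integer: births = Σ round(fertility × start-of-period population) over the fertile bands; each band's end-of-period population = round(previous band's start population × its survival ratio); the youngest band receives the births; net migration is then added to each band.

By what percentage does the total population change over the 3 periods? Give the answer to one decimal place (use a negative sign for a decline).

-50.7

Period 1:
Births: 790 * 0.189 = 149, 790 * 0.259 = 205 → total 354
15–29: 950 * 0.955 = 907
30–44: 790 * 0.968 = 765
45–59: 790 * 0.967 = 764
60–74: 870 * 0.951 = 827
75–89: 680 * 0.953 = 648
Net migration: 30–44 − 170 → 595
End of period: [354, 907, 595, 764, 827, 648]
Period 2:
Births: 907 * 0.189 = 171, 595 * 0.259 = 154 → total 325
15–29: 354 * 0.955 = 338
30–44: 907 * 0.968 = 878
45–59: 595 * 0.967 = 575
60–74: 764 * 0.951 = 727
75–89: 827 * 0.953 = 788
Net migration: 30–44 − 170 → 708
End of period: [325, 338, 708, 575, 727, 788]
Period 3:
Births: 338 * 0.189 = 64, 708 * 0.259 = 183 → total 247
15–29: 325 * 0.955 = 310
30–44: 338 * 0.968 = 327
45–59: 708 * 0.967 = 685
60–74: 575 * 0.951 = 547
75–89: 727 * 0.953 = 693
Net migration: 30–44 − 170 → 157
End of period: [247, 310, 157, 685, 547, 693]
Total: 5350 → 2639; change = -2711; percentage change = -50.7%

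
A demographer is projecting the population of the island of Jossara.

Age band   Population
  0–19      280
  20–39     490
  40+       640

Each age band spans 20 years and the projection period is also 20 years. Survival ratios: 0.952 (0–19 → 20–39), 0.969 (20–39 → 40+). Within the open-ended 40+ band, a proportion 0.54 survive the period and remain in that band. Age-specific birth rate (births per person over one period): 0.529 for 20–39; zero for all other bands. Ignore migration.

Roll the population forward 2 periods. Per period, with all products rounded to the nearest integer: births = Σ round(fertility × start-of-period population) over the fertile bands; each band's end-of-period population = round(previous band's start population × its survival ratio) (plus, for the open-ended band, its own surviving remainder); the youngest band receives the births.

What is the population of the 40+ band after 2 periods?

702

Period 1:
Births: 490 × 0.529 = 259
20–39: 280 × 0.952 = 267
40+: 490 × 0.969 + 640 × 0.54 = 475 + 346 = 821
→ [259, 267, 821]
Period 2:
Births: 267 × 0.529 = 141
20–39: 259 × 0.952 = 247
40+: 267 × 0.969 + 821 × 0.54 = 259 + 443 = 702
→ [141, 247, 702]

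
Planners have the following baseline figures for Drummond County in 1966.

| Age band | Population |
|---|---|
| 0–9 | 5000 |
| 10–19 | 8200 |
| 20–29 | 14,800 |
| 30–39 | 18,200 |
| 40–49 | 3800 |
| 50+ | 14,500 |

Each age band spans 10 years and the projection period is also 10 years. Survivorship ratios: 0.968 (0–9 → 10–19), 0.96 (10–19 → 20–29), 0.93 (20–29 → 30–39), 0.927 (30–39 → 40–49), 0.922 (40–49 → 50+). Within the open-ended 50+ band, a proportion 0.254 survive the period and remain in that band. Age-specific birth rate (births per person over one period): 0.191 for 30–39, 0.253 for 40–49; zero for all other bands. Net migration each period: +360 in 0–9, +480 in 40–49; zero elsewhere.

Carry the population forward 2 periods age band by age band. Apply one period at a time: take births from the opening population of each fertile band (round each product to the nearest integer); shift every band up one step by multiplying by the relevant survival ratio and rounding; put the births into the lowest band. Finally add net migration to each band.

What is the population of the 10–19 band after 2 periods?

Numbering the bands 1..6 from youngest to oldest:
Period 1.
Births: 18200 × 0.191 = 3476  |  3800 × 0.253 = 961 — total 4437
Band 2: 5000 × 0.968 = 4840
Band 3: 8200 × 0.96 = 7872
Band 4: 14800 × 0.93 = 13764
Band 5: 18200 × 0.927 = 16871
Band 6: 3800 × 0.922 + 14500 × 0.254 = 3504 + 3683 = 7187
Net migration: Band 1 + 360 → 4797; Band 5 + 480 → 17351
End of period: [4797, 4840, 7872, 13764, 17351, 7187]
Period 2.
Births: 13764 × 0.191 = 2629  |  17351 × 0.253 = 4390 — total 7019
Band 2: 4797 × 0.968 = 4643
Band 3: 4840 × 0.96 = 4646
Band 4: 7872 × 0.93 = 7321
Band 5: 13764 × 0.927 = 12759
Band 6: 17351 × 0.922 + 7187 × 0.254 = 15998 + 1825 = 17823
Net migration: Band 1 + 360 → 7379; Band 5 + 480 → 13239
End of period: [7379, 4643, 4646, 7321, 13239, 17823]

4643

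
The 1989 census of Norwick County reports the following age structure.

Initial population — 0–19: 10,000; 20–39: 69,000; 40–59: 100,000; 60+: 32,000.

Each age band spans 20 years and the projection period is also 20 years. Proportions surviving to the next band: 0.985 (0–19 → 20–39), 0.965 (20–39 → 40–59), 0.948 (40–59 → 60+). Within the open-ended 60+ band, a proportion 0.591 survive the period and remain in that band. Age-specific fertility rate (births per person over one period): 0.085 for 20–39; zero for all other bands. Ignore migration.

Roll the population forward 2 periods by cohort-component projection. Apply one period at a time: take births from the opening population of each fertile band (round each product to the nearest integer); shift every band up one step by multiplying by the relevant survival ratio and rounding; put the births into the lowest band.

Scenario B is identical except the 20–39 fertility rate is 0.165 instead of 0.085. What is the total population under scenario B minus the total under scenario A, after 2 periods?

6225

— Period 1 —
Births: 69000 × 0.085 = 5865
20–39: 10000 × 0.985 = 9850
40–59: 69000 × 0.965 = 66585
60+: 100000 × 0.948 + 32000 × 0.591 = 94800 + 18912 = 113712
→ [5865, 9850, 66585, 113712]
— Period 2 —
Births: 9850 × 0.085 = 837
20–39: 5865 × 0.985 = 5777
40–59: 9850 × 0.965 = 9505
60+: 66585 × 0.948 + 113712 × 0.591 = 63123 + 67204 = 130327
→ [837, 5777, 9505, 130327]
Scenario A total after 2 periods: 146446
Scenario B projection —
— Period 1 —
Births: 69000 × 0.165 = 11385
20–39: 10000 × 0.985 = 9850
40–59: 69000 × 0.965 = 66585
60+: 100000 × 0.948 + 32000 × 0.591 = 94800 + 18912 = 113712
→ [11385, 9850, 66585, 113712]
— Period 2 —
Births: 9850 × 0.165 = 1625
20–39: 11385 × 0.985 = 11214
40–59: 9850 × 0.965 = 9505
60+: 66585 × 0.948 + 113712 × 0.591 = 63123 + 67204 = 130327
→ [1625, 11214, 9505, 130327]
Scenario B total after 2 periods: 152671
Difference B − A = 152671 − 146446 = 6225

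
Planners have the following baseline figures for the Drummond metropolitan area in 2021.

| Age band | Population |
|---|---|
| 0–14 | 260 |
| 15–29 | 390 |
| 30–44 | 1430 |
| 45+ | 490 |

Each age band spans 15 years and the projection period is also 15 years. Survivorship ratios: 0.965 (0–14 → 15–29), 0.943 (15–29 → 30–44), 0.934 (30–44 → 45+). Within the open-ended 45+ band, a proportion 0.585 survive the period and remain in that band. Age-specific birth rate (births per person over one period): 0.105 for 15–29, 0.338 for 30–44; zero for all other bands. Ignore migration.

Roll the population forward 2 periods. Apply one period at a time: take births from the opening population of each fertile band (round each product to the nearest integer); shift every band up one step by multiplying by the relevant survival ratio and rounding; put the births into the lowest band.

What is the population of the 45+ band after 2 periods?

Let group 1 be 0–14 through group 4 = 45+.
After projecting period 1:
Births: 390 * 0.105 = 41 ; 1430 * 0.338 = 483 ⇒ total 524
Group 2: 260 * 0.965 = 251
Group 3: 390 * 0.943 = 368
Group 4: 1430 * 0.934 + 490 * 0.585 = 1336 + 287 = 1623
Population now: 0–14=524, 15–29=251, 30–44=368, 45+=1623
After projecting period 2:
Births: 251 * 0.105 = 26 ; 368 * 0.338 = 124 ⇒ total 150
Group 2: 524 * 0.965 = 506
Group 3: 251 * 0.943 = 237
Group 4: 368 * 0.934 + 1623 * 0.585 = 344 + 949 = 1293
Population now: 0–14=150, 15–29=506, 30–44=237, 45+=1293

1293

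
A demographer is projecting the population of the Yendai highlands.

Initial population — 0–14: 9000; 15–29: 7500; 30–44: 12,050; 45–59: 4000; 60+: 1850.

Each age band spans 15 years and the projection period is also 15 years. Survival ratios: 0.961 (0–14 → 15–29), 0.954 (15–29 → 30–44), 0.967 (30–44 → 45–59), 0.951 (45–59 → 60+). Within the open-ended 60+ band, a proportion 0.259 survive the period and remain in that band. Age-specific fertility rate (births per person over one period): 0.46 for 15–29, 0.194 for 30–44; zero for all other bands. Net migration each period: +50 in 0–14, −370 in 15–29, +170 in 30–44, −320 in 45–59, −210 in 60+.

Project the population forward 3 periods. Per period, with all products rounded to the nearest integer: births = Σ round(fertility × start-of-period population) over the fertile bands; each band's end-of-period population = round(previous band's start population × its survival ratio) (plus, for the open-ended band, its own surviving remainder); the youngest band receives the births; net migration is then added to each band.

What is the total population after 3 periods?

Period 1.
Births: 7500 × 0.46 = 3450 ; 12050 × 0.194 = 2338 → 5788
15–29: 9000 × 0.961 = 8649
30–44: 7500 × 0.954 = 7155
45–59: 12050 × 0.967 = 11652
60+: 4000 × 0.951 + 1850 × 0.259 = 3804 + 479 = 4283
Net migration: 0–14 + 50 → 5838; 15–29 − 370 → 8279; 30–44 + 170 → 7325; 45–59 − 320 → 11332; 60+ − 210 → 4073
→ [5838, 8279, 7325, 11332, 4073]
Period 2.
Births: 8279 × 0.46 = 3808 ; 7325 × 0.194 = 1421 → 5229
15–29: 5838 × 0.961 = 5610
30–44: 8279 × 0.954 = 7898
45–59: 7325 × 0.967 = 7083
60+: 11332 × 0.951 + 4073 × 0.259 = 10777 + 1055 = 11832
Net migration: 0–14 + 50 → 5279; 15–29 − 370 → 5240; 30–44 + 170 → 8068; 45–59 − 320 → 6763; 60+ − 210 → 11622
→ [5279, 5240, 8068, 6763, 11622]
Period 3.
Births: 5240 × 0.46 = 2410 ; 8068 × 0.194 = 1565 → 3975
15–29: 5279 × 0.961 = 5073
30–44: 5240 × 0.954 = 4999
45–59: 8068 × 0.967 = 7802
60+: 6763 × 0.951 + 11622 × 0.259 = 6432 + 3010 = 9442
Net migration: 0–14 + 50 → 4025; 15–29 − 370 → 4703; 30–44 + 170 → 5169; 45–59 − 320 → 7482; 60+ − 210 → 9232
→ [4025, 4703, 5169, 7482, 9232]
Total after period 3: 4025 + 4703 + 5169 + 7482 + 9232 = 30611

30611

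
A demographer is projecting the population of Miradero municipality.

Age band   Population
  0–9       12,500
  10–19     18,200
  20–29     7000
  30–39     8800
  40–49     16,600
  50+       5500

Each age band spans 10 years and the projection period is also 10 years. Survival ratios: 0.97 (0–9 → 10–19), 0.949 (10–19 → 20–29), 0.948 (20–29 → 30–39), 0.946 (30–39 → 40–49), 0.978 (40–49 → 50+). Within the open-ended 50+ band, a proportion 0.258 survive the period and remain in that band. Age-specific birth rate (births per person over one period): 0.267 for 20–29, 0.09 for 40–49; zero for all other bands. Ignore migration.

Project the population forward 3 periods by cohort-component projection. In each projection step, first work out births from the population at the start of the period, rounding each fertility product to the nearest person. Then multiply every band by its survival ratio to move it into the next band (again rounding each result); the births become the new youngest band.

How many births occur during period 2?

(Groups numbered youngest = 1 to oldest = 6.)
Period 1:
Births: 7000 × 0.267 = 1869, 16600 × 0.09 = 1494 → 3363
Group 2: 12500 × 0.97 = 12125
Group 3: 18200 × 0.949 = 17272
Group 4: 7000 × 0.948 = 6636
Group 5: 8800 × 0.946 = 8325
Group 6: 16600 × 0.978 + 5500 × 0.258 = 16235 + 1419 = 17654
End of period: [3363, 12125, 17272, 6636, 8325, 17654]
Period 2:
Births: 17272 × 0.267 = 4612, 8325 × 0.09 = 749 → 5361
Group 2: 3363 × 0.97 = 3262
Group 3: 12125 × 0.949 = 11507
Group 4: 17272 × 0.948 = 16374
Group 5: 6636 × 0.946 = 6278
Group 6: 8325 × 0.978 + 17654 × 0.258 = 8142 + 4555 = 12697
End of period: [5361, 3262, 11507, 16374, 6278, 12697]

5361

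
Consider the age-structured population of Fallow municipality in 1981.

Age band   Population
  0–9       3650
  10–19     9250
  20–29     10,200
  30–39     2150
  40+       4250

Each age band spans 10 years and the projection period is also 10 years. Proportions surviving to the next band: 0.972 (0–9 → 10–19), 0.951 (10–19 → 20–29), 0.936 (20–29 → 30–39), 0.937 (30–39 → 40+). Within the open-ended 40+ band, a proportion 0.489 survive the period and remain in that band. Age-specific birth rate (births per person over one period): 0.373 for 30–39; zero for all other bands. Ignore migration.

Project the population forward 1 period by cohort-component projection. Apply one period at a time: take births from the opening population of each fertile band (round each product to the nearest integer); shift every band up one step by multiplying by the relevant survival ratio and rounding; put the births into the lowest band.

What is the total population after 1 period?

26787

(Groups numbered youngest = 1 to oldest = 5.)
Period 1.
Births: 2150 × 0.373 = 802
Group 2: 3650 × 0.972 = 3548
Group 3: 9250 × 0.951 = 8797
Group 4: 10200 × 0.936 = 9547
Group 5: 2150 × 0.937 + 4250 × 0.489 = 2015 + 2078 = 4093
→ [802, 3548, 8797, 9547, 4093]
Total after period 1: 802 + 3548 + 8797 + 9547 + 4093 = 26787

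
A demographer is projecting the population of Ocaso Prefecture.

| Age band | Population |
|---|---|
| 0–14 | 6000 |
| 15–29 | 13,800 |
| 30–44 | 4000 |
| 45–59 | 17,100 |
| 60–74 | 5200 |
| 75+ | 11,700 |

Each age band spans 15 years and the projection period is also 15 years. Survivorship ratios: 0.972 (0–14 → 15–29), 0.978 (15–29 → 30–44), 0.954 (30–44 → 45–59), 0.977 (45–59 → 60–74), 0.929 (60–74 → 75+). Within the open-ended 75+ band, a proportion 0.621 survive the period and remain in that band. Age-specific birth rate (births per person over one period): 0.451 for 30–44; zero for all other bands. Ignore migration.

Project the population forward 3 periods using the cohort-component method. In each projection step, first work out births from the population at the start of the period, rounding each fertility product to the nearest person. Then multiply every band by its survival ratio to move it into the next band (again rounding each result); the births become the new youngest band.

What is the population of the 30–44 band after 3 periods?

1714

Period 1:
Births: 4000 * 0.451 = 1804
15–29: 6000 * 0.972 = 5832
30–44: 13800 * 0.978 = 13496
45–59: 4000 * 0.954 = 3816
60–74: 17100 * 0.977 = 16707
75+: 5200 * 0.929 + 11700 * 0.621 = 4831 + 7266 = 12097
Population now: 0–14=1804, 15–29=5832, 30–44=13496, 45–59=3816, 60–74=16707, 75+=12097
Period 2:
Births: 13496 * 0.451 = 6087
15–29: 1804 * 0.972 = 1753
30–44: 5832 * 0.978 = 5704
45–59: 13496 * 0.954 = 12875
60–74: 3816 * 0.977 = 3728
75+: 16707 * 0.929 + 12097 * 0.621 = 15521 + 7512 = 23033
Population now: 0–14=6087, 15–29=1753, 30–44=5704, 45–59=12875, 60–74=3728, 75+=23033
Period 3:
Births: 5704 * 0.451 = 2573
15–29: 6087 * 0.972 = 5917
30–44: 1753 * 0.978 = 1714
45–59: 5704 * 0.954 = 5442
60–74: 12875 * 0.977 = 12579
75+: 3728 * 0.929 + 23033 * 0.621 = 3463 + 14303 = 17766
Population now: 0–14=2573, 15–29=5917, 30–44=1714, 45–59=5442, 60–74=12579, 75+=17766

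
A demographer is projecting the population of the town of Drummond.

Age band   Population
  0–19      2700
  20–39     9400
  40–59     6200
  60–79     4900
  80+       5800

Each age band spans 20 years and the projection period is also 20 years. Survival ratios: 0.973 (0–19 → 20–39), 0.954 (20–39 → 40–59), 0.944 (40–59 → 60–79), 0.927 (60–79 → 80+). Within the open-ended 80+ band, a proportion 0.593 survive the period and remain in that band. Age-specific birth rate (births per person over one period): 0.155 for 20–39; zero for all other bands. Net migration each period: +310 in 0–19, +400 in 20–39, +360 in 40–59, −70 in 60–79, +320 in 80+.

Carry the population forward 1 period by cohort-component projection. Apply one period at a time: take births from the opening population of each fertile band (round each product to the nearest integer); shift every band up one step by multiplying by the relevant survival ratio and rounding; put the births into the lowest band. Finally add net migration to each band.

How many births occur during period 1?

1457

(Groups numbered youngest = 1 to oldest = 5.)
Period 1.
Births: 9400 * 0.155 = 1457
Group 2: 2700 * 0.973 = 2627
Group 3: 9400 * 0.954 = 8968
Group 4: 6200 * 0.944 = 5853
Group 5: 4900 * 0.927 + 5800 * 0.593 = 4542 + 3439 = 7981
Net migration: Group 1 + 310 → 1767; Group 2 + 400 → 3027; Group 3 + 360 → 9328; Group 4 − 70 → 5783; Group 5 + 320 → 8301
Giving 1767 / 3027 / 9328 / 5783 / 8301.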